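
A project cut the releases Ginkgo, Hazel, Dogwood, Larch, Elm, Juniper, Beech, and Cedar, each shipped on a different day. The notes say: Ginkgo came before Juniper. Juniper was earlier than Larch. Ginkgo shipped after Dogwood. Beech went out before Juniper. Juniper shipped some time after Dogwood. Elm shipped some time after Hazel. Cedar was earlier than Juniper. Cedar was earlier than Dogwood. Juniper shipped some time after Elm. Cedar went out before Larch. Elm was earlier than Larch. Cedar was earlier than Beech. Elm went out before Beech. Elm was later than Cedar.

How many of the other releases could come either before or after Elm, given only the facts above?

Forced before Elm: Cedar and Hazel; forced after Elm: Beech, Juniper, and Larch.
That leaves Dogwood and Ginkgo with no forced order relative to Elm — 2.

2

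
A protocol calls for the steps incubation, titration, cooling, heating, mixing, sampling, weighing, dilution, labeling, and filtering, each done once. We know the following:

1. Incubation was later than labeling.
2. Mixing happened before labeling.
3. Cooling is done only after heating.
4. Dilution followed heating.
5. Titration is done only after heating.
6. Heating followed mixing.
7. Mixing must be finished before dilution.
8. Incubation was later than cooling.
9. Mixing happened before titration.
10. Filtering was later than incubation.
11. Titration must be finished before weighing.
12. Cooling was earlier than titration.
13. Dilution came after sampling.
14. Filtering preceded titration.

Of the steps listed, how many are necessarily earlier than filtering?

Directly stated before filtering: incubation.
Cooling reaches filtering via cooling → incubation → filtering.
Heating reaches filtering via heating → cooling → incubation → filtering.
Labeling reaches filtering via labeling → incubation → filtering.
Likewise mixing reaches filtering by chaining the stated constraints.
That's cooling, heating, incubation, labeling, and mixing — 5 in all.

5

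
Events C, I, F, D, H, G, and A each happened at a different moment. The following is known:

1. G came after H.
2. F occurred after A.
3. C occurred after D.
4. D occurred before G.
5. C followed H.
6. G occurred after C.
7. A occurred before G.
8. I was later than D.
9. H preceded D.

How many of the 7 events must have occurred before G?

Directly stated before G: A, C, D, and H.
That's A, C, D, and H — 4 in all.

4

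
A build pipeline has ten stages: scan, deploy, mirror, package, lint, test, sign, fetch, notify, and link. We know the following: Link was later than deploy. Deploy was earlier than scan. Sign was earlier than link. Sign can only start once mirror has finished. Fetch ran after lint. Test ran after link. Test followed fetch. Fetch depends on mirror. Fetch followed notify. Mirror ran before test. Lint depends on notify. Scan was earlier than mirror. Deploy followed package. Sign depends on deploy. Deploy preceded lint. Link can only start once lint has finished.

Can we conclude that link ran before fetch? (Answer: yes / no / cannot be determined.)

cannot be determined

No chain of stated constraints runs from link to fetch, and none runs from fetch to link either.
So the relative order of link and fetch is not fixed by the given facts.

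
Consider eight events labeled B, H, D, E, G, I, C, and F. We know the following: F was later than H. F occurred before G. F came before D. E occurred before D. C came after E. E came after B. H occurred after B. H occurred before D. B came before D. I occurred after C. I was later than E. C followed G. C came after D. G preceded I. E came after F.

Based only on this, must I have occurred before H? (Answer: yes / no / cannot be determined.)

Tracing the constraints gives H → D → C → I, so H must come before I.
That means I cannot be before H.

no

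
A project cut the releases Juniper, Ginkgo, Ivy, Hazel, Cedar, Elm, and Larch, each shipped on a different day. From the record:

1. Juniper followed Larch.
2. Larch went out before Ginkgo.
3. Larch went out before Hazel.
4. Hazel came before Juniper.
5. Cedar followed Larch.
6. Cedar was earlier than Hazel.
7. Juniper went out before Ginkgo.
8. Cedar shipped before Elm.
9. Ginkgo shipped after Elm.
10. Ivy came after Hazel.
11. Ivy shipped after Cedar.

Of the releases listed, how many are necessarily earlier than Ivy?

Directly stated before Ivy: Cedar and Hazel.
Larch reaches Ivy via Larch → Hazel → Ivy.
No chain forces Ginkgo (or any of the others) ahead of Ivy.
That's Cedar, Hazel, and Larch — 3 in all.

3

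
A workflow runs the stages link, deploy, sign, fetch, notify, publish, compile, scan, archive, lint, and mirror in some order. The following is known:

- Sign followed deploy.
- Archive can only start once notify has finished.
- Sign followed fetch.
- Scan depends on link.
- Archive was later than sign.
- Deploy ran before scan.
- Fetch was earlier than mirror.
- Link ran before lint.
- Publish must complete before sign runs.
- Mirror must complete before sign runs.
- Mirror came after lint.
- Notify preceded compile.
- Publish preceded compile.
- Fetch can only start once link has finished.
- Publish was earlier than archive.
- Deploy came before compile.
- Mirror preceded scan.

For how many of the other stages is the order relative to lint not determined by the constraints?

Forced before lint: link; forced after lint: archive, mirror, scan, and sign.
That leaves compile, deploy, fetch, notify, and publish with no forced order relative to lint — 5.

5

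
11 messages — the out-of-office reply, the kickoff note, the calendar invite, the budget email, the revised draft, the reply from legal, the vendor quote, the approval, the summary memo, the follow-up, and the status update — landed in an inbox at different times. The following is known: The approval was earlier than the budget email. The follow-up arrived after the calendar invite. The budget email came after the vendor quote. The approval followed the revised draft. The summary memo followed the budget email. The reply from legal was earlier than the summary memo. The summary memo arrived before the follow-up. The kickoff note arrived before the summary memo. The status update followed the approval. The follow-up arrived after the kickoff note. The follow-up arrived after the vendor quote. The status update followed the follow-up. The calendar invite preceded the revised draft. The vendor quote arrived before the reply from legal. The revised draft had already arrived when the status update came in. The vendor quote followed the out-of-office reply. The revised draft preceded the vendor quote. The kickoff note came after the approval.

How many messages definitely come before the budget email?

5

Directly stated before the budget email: the approval and the vendor quote.
The calendar invite reaches the budget email via the calendar invite → the revised draft → the approval → the budget email.
The out-of-office reply reaches the budget email via the out-of-office reply → the vendor quote → the budget email.
The revised draft reaches the budget email via the revised draft → the approval → the budget email.
That's the approval, the calendar invite, the out-of-office reply, the revised draft, and the vendor quote — 5 in all.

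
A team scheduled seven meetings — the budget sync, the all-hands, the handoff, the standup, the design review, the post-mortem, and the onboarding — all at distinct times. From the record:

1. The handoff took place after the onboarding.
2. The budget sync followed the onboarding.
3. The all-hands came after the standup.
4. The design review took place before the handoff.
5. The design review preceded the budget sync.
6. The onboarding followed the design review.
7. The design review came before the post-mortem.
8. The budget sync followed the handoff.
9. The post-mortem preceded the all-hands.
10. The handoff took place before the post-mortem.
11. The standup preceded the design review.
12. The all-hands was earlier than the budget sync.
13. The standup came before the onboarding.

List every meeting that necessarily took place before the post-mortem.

Directly stated before the post-mortem: the design review and the handoff.
The onboarding reaches the post-mortem via the onboarding → the handoff → the post-mortem.
The standup reaches the post-mortem via the standup → the design review → the post-mortem.

the design review, the handoff, the onboarding, the standup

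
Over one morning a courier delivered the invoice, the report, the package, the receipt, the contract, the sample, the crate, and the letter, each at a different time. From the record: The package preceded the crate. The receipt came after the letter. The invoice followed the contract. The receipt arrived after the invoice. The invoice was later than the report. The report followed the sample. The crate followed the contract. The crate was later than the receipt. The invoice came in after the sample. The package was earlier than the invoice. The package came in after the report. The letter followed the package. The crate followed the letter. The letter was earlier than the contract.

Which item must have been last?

the crate

Every other item has a chain of constraints placing it before the crate, so the crate is last.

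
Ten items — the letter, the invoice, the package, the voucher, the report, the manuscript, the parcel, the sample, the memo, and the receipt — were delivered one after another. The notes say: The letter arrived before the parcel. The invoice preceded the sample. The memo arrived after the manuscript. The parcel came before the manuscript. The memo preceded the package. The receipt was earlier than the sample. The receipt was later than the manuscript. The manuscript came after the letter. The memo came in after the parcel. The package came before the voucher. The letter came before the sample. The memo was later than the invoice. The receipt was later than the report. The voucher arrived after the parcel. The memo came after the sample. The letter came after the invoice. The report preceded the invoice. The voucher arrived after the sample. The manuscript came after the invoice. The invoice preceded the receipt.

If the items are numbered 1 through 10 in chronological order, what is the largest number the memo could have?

8

The memo must come before the package and the voucher — 2 items forced after it.
Everything else can be placed before the memo in some valid order, so the memo can sit as late as position 10 − 2 = 8.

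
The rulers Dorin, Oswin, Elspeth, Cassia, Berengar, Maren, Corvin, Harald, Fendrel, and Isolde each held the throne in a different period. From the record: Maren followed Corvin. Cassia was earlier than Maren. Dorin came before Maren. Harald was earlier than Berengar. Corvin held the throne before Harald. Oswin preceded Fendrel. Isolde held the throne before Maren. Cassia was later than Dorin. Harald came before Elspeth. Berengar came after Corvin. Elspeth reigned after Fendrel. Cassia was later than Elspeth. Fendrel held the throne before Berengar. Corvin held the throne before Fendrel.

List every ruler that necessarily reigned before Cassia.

Directly stated before Cassia: Dorin and Elspeth.
Corvin reaches Cassia via Corvin → Fendrel → Elspeth → Cassia.
Fendrel reaches Cassia via Fendrel → Elspeth → Cassia.
Harald reaches Cassia via Harald → Elspeth → Cassia.
Likewise Oswin reaches Cassia by chaining the stated constraints.
No chain forces Isolde (or any of the others) ahead of Cassia.

Corvin, Dorin, Elspeth, Fendrel, Harald, Oswin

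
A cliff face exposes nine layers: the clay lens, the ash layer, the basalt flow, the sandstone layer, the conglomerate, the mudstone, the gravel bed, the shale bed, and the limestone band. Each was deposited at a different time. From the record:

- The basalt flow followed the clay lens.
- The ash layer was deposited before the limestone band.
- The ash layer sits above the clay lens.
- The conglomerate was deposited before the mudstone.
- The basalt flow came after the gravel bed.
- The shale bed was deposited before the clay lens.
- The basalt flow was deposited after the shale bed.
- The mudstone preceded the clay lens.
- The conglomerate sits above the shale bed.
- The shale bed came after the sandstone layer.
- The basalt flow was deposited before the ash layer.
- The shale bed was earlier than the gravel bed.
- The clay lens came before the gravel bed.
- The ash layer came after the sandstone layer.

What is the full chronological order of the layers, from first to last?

The constraints fix every adjacent pair, so only one ordering works:
the sandstone layer → the shale bed → the conglomerate → the mudstone → the clay lens → the gravel bed → the basalt flow → the ash layer → the limestone band.

the sandstone layer, the shale bed, the conglomerate, the mudstone, the clay lens, the gravel bed, the basalt flow, the ash layer, the limestone band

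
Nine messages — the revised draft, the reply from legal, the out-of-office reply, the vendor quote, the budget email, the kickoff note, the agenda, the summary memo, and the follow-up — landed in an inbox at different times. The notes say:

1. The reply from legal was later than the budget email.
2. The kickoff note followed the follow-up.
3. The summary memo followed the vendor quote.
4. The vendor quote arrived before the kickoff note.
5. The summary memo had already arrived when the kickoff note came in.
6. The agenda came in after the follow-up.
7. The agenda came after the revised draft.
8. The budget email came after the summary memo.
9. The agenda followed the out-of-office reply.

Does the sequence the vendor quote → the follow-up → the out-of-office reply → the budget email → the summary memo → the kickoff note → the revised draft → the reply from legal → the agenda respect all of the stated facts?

no

The constraints require the summary memo before the budget email, but in the proposed sequence the budget email appears ahead of the summary memo. That one violation is enough.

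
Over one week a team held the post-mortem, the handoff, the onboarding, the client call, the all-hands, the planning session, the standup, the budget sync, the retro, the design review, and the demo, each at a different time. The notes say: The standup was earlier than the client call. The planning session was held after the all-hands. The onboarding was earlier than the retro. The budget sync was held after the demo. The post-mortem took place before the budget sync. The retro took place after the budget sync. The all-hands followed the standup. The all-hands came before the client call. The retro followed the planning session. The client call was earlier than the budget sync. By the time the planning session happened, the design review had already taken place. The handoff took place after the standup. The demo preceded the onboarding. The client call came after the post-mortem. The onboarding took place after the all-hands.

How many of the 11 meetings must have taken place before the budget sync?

5

Directly stated before the budget sync: the client call, the demo, and the post-mortem.
The all-hands reaches the budget sync via the all-hands → the client call → the budget sync.
The standup reaches the budget sync via the standup → the client call → the budget sync.
That's the all-hands, the client call, the demo, the post-mortem, and the standup — 5 in all.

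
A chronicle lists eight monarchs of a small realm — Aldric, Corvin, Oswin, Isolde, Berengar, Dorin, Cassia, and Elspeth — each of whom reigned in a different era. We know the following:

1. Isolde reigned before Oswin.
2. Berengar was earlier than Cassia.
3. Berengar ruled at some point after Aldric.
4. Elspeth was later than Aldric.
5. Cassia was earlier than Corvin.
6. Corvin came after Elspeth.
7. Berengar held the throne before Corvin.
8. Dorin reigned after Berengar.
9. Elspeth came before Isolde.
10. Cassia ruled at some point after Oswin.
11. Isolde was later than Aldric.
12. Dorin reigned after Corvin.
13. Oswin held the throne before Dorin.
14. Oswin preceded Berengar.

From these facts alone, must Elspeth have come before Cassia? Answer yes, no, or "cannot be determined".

yes

Chain the constraints: Elspeth → Isolde → Oswin → Cassia. Each link is directly stated, so Elspeth comes before Cassia.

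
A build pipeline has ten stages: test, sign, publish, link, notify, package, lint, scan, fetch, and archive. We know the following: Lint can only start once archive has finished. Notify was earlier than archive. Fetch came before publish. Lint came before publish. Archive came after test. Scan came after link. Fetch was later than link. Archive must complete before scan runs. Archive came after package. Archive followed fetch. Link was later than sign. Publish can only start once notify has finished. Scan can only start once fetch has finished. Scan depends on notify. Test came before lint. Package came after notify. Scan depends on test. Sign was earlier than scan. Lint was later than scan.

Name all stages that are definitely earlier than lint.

Directly stated before lint: archive, scan, and test.
Fetch reaches lint via fetch → archive → lint.
Link reaches lint via link → scan → lint.
Notify reaches lint via notify → scan → lint.
Likewise package and sign each reach lint by chaining the stated constraints.
No chain forces publish ahead of lint.

archive, fetch, link, notify, package, scan, sign, test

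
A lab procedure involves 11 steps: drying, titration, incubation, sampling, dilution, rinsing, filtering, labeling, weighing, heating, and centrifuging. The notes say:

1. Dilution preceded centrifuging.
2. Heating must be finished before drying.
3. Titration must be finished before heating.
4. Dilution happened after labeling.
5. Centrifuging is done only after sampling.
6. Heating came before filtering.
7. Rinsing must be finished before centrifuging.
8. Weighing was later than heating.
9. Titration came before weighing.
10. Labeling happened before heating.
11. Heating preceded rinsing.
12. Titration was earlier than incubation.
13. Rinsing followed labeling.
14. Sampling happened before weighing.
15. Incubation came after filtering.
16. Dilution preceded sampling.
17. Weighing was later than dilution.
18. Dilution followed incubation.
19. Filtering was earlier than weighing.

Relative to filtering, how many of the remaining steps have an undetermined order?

2

Forced before filtering: heating, labeling, and titration; forced after filtering: centrifuging, dilution, incubation, sampling, and weighing.
That leaves drying and rinsing with no forced order relative to filtering — 2.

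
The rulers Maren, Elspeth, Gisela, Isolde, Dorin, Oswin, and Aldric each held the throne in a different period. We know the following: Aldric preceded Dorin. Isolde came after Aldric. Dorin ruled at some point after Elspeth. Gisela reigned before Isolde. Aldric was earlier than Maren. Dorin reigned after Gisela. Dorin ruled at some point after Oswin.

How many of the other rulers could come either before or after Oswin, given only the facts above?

5

Forced after Oswin: Dorin.
That leaves Aldric, Elspeth, Gisela, Isolde, and Maren with no forced order relative to Oswin — 5.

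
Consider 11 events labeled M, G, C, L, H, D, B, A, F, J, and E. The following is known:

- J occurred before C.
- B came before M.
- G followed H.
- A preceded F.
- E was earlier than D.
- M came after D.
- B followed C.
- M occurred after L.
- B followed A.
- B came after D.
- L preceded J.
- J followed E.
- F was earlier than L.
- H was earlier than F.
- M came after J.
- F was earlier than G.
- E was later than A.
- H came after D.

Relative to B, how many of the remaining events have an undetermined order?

1

Forced before B: A, C, D, E, F, H, J, and L; forced after B: M.
That leaves G with no forced order relative to B — 1.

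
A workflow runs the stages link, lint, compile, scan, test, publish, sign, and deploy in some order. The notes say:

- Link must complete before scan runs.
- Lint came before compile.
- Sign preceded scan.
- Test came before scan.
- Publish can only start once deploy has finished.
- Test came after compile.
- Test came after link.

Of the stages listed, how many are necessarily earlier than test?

Directly stated before test: compile and link.
Lint reaches test via lint → compile → test.
That's compile, link, and lint — 3 in all.

3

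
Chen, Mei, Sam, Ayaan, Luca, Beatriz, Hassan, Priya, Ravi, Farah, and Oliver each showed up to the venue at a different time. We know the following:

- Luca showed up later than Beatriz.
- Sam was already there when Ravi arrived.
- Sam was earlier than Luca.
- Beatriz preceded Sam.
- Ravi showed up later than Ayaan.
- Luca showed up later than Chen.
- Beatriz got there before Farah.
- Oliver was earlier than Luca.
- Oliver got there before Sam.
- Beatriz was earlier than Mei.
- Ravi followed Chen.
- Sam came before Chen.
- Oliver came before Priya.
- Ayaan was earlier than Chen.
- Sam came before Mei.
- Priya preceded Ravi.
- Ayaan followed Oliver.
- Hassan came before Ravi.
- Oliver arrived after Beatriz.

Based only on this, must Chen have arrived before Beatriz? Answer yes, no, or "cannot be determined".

no

Tracing the constraints gives Beatriz → Sam → Chen, so Beatriz must come before Chen.
That means Chen cannot be before Beatriz.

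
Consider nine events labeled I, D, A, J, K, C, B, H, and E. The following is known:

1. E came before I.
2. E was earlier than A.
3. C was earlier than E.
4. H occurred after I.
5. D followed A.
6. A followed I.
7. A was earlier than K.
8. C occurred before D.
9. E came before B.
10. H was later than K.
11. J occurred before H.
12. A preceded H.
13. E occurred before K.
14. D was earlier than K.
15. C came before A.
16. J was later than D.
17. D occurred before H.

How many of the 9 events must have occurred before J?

5

Directly stated before J: D.
A reaches J via A → D → J.
C reaches J via C → D → J.
E reaches J via E → A → D → J.
Likewise I reaches J by chaining the stated constraints.
No chain forces H (or any of the others) ahead of J.
That's A, C, D, E, and I — 5 in all.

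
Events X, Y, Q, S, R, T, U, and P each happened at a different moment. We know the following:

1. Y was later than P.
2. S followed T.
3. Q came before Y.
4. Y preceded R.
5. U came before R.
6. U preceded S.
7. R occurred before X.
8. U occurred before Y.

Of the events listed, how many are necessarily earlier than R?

4

Directly stated before R: U and Y.
P reaches R via P → Y → R.
Q reaches R via Q → Y → R.
That's P, Q, U, and Y — 4 in all.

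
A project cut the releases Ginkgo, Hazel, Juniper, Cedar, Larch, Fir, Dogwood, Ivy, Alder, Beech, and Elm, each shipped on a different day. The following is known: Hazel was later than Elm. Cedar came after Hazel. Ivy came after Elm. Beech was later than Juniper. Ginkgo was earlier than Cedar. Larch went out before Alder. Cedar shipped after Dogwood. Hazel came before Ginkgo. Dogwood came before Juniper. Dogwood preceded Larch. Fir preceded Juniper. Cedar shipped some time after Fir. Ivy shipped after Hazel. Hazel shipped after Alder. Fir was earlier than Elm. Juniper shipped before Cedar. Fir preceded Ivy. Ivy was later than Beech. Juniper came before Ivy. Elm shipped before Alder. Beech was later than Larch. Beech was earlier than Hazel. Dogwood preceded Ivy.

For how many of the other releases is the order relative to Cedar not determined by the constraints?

Forced before Cedar: Alder, Beech, Dogwood, Elm, Fir, Ginkgo, Hazel, Juniper, and Larch.
That leaves Ivy with no forced order relative to Cedar — 1.

1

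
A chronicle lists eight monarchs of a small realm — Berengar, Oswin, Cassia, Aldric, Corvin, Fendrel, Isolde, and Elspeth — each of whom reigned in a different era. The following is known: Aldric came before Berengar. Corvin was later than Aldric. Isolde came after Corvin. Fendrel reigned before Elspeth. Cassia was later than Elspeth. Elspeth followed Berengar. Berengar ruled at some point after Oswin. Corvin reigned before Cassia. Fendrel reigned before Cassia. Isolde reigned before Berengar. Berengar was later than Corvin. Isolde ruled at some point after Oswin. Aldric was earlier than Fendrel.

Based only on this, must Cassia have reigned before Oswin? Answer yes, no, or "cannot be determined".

no

Tracing the constraints gives Oswin → Berengar → Elspeth → Cassia, so Oswin must come before Cassia.
That means Cassia cannot be before Oswin.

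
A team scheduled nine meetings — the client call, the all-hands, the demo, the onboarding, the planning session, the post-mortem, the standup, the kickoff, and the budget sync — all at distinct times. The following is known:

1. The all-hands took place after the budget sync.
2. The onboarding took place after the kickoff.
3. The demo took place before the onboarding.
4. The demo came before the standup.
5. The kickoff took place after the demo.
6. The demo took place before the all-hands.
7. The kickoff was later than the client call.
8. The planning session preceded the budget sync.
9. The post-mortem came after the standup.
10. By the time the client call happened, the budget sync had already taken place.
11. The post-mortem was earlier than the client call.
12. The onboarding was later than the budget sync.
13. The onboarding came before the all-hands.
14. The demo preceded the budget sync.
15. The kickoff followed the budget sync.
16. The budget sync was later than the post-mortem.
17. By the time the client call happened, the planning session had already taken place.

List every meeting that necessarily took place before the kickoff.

the budget sync, the client call, the demo, the planning session, the post-mortem, the standup

Directly stated before the kickoff: the budget sync, the client call, and the demo.
The planning session reaches the kickoff via the planning session → the client call → the kickoff.
The post-mortem reaches the kickoff via the post-mortem → the client call → the kickoff.
The standup reaches the kickoff via the standup → the post-mortem → the client call → the kickoff.
No chain forces the onboarding (or any of the others) ahead of the kickoff.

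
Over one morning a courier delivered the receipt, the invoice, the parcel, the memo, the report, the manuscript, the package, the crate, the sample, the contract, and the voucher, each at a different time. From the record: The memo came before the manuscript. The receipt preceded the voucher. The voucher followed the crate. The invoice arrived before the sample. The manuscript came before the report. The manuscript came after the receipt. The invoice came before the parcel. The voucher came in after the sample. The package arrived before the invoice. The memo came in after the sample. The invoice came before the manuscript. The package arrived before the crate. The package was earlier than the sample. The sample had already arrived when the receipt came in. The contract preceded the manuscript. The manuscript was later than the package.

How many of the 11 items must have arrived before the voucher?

5

Directly stated before the voucher: the crate, the receipt, and the sample.
The invoice reaches the voucher via the invoice → the sample → the voucher.
The package reaches the voucher via the package → the sample → the voucher.
No chain forces the parcel (or any of the others) ahead of the voucher.
That's the crate, the invoice, the package, the receipt, and the sample — 5 in all.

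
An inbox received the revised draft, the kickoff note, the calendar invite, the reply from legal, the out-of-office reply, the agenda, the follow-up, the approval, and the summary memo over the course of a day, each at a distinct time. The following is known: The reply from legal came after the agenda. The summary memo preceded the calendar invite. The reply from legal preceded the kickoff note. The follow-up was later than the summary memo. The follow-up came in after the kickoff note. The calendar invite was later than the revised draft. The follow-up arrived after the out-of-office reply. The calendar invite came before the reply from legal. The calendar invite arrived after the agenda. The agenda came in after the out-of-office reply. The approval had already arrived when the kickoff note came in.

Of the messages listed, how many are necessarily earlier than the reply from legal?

5

Directly stated before the reply from legal: the agenda and the calendar invite.
The out-of-office reply reaches the reply from legal via the out-of-office reply → the agenda → the reply from legal.
The revised draft reaches the reply from legal via the revised draft → the calendar invite → the reply from legal.
The summary memo reaches the reply from legal via the summary memo → the calendar invite → the reply from legal.
No chain forces the approval (or any of the others) ahead of the reply from legal.
That's the agenda, the calendar invite, the out-of-office reply, the revised draft, and the summary memo — 5 in all.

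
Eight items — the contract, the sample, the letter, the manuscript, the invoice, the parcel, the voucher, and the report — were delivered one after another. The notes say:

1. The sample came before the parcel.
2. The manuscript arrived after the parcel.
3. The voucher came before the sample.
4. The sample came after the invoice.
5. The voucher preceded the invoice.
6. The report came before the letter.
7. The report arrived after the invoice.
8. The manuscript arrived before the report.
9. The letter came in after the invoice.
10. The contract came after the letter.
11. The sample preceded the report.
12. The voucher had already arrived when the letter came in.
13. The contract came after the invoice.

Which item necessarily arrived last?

the contract

Every other item has a chain of constraints placing it before the contract, so the contract is last.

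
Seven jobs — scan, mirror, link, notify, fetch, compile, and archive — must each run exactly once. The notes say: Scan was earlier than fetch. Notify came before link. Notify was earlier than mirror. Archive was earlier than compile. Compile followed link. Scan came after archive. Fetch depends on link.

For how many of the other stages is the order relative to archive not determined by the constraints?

3

Forced after archive: compile, fetch, and scan.
That leaves link, mirror, and notify with no forced order relative to archive — 3.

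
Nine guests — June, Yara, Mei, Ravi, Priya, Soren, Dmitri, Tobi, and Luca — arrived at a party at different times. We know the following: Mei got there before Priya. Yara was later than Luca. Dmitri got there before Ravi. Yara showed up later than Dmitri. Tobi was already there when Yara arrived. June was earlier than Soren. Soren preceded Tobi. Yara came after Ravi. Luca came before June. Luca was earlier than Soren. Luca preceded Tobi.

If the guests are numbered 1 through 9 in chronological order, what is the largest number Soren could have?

Soren must come before Tobi and Yara — 2 guests forced after them.
Everything else can be placed before Soren in some valid order, so Soren can sit as late as position 9 − 2 = 7.

7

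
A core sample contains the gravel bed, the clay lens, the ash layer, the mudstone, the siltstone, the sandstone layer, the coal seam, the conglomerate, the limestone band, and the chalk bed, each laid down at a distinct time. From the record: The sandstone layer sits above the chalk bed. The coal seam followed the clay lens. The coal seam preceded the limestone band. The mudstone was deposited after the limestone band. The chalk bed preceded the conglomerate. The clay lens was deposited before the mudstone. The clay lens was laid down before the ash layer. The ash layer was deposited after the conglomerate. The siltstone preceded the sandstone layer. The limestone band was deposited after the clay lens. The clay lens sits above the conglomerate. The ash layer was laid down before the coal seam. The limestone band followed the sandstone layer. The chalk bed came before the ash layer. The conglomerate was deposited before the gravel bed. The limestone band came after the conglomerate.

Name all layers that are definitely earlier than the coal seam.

the ash layer, the chalk bed, the clay lens, the conglomerate

Directly stated before the coal seam: the ash layer and the clay lens.
The chalk bed reaches the coal seam via the chalk bed → the ash layer → the coal seam.
The conglomerate reaches the coal seam via the conglomerate → the ash layer → the coal seam.
No chain forces the sandstone layer (or any of the others) ahead of the coal seam.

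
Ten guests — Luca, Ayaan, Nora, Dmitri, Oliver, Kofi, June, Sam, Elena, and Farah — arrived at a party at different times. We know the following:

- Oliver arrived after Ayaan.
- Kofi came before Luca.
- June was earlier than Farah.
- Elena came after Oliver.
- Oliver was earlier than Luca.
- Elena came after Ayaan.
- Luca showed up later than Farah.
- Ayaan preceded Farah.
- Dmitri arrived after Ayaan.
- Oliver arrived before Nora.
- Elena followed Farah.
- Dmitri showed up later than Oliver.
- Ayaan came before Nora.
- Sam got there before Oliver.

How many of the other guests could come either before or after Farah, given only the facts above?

Forced before Farah: Ayaan and June; forced after Farah: Elena and Luca.
That leaves Dmitri, Kofi, Nora, Oliver, and Sam with no forced order relative to Farah — 5.

5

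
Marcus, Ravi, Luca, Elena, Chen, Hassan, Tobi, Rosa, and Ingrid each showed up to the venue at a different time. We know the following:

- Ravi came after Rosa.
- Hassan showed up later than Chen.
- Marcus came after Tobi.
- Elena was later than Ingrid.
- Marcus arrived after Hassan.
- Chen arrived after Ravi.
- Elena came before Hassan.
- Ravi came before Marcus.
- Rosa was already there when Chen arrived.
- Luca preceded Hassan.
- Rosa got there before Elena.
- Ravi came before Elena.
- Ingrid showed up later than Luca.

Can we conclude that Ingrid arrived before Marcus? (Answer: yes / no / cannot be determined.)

yes

Chain the constraints: Ingrid → Elena → Hassan → Marcus. Each link is directly stated, so Ingrid comes before Marcus.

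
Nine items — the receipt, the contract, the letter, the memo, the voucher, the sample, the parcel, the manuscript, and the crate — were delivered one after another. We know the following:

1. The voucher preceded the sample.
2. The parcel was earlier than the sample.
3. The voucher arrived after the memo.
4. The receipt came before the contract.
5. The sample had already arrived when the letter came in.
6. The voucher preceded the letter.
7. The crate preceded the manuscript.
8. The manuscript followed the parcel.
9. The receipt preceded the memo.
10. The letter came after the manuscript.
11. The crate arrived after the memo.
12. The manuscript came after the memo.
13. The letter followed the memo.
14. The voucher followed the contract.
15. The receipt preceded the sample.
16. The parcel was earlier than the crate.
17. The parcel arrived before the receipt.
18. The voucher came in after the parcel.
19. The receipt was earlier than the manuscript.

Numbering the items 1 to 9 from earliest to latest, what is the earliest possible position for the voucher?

The contract, the memo, the parcel, and the receipt must all come before the voucher — 4 forced predecessors.
Nothing else is forced ahead of the voucher, so its earliest slot is position 4 + 1 = 5.

5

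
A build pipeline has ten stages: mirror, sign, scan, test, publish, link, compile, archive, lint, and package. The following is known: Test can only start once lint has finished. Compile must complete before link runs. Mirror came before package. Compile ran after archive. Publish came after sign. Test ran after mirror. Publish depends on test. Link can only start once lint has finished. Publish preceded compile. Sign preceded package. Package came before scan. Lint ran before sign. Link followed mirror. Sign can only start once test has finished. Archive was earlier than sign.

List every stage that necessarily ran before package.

archive, lint, mirror, sign, test

Directly stated before package: mirror and sign.
Archive reaches package via archive → sign → package.
Lint reaches package via lint → sign → package.
Test reaches package via test → sign → package.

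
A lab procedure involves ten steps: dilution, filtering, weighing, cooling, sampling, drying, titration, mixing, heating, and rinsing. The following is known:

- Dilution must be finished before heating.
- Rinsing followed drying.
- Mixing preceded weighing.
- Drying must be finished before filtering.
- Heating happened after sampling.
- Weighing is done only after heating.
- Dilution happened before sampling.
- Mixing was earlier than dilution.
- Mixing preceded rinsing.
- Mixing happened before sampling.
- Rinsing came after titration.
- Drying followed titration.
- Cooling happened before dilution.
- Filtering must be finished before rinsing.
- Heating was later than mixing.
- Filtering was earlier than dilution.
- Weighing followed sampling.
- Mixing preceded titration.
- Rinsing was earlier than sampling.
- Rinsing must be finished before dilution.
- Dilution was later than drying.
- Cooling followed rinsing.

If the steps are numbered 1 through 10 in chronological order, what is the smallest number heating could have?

Cooling, dilution, drying, filtering, mixing, rinsing, sampling, and titration must all come before heating — 8 forced predecessors.
Nothing else is forced ahead of heating, so its earliest slot is position 8 + 1 = 9.

9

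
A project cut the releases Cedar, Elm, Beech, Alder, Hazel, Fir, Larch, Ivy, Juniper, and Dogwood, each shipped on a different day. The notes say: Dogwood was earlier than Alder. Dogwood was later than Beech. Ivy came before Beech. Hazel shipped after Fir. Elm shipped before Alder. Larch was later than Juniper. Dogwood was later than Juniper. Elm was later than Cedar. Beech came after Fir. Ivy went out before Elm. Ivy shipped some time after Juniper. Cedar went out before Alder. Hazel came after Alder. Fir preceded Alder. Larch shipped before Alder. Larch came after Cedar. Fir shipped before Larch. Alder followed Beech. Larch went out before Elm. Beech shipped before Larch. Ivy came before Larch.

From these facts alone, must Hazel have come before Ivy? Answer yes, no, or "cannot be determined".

Tracing the constraints gives Ivy → Larch → Alder → Hazel, so Ivy must come before Hazel.
That means Hazel cannot be before Ivy.

no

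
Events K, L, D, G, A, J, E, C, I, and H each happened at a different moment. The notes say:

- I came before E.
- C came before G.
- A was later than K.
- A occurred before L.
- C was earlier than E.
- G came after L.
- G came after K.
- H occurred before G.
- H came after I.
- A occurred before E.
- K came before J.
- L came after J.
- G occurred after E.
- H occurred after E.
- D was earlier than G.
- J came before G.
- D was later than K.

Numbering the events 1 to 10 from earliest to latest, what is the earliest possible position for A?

K must come before A — 1 forced predecessor.
Nothing else is forced ahead of A, so its earliest slot is position 1 + 1 = 2.

2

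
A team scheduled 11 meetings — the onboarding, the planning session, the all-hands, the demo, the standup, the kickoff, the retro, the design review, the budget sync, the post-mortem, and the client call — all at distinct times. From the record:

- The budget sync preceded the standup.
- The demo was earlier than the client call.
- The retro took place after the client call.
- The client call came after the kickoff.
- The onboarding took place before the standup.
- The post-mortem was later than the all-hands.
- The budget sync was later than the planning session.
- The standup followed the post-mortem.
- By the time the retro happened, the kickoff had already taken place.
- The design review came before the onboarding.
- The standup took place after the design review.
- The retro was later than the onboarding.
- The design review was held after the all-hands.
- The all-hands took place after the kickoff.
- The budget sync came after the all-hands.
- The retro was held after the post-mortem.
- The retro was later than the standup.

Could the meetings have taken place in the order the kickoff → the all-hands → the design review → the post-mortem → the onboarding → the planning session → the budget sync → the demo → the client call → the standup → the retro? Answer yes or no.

Check each stated constraint against the proposed order — e.g. the kickoff is ahead of the client call; the kickoff is ahead of the retro. Every pair is in the required order; nothing is violated.

yes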